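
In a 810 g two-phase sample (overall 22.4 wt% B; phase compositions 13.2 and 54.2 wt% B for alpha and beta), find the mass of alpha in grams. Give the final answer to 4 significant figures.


f_alpha = (C_beta - C0) / (C_beta - C_alpha)
f_alpha = (54.2 - 22.4) / (54.2 - 13.2) = 0.77561
m_alpha = f_alpha * m_total = 0.77561 * 810 = 628.2 g


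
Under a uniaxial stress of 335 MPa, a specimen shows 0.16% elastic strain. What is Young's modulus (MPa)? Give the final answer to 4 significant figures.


E = sigma / epsilon
epsilon = 0.16% = 1.6e-03
E = 335 / 1.6e-03
E = 209400 MPa


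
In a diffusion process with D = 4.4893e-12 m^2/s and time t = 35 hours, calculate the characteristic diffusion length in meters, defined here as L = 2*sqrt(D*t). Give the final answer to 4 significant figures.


t = 35 hr = 126000 s
Diffusion length = 2*sqrt(D*t)
= 2*sqrt(4.4893e-12 * 126000)
= 1.504e-03 m


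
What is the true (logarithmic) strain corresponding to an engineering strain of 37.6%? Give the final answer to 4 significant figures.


epsilon_true = ln(1 + epsilon_eng)
epsilon_true = ln(1 + 0.376)
epsilon_true = 0.3192


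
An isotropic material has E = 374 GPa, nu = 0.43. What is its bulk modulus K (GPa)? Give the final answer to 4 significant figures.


K = E / (3*(1-2*nu))
K = 374 / (3*(1-2*0.43))
K = 890.5 GPa


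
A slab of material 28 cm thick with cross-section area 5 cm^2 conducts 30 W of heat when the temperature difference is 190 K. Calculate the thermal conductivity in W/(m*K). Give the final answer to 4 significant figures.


k = Q*L / (A*dT)
L = 0.28 m, A = 5e-04 m^2
k = 30 * 0.28 / (5e-04 * 190)
k = 88.42 W/(m*K)


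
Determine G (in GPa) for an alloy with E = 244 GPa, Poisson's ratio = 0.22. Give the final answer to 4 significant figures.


G = E / (2*(1+nu))
G = 244 / (2*(1+0.22))
G = 100 GPa


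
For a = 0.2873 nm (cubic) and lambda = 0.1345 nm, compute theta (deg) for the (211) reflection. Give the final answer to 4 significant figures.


d = a / sqrt(h^2+k^2+l^2)
d = 0.2873 / sqrt(6) = 0.11729 nm
lambda = 2*d*sin(theta)  =>  sin(theta) = lambda / (2*d)
sin(theta) = 0.1345 / (2 * 0.11729) = 0.573366
theta = 34.99 deg


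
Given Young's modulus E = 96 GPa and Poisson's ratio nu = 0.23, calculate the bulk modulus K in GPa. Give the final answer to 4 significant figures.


K = E / (3*(1-2*nu))
K = 96 / (3*(1-2*0.23))
K = 59.26 GPa


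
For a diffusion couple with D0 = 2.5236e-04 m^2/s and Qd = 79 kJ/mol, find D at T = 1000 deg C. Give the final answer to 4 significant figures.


D = D0 * exp(-Qd / (R*T))
T = 1273.15 K
D = 2.5236e-04 * exp(-79e3 / (8.314 * 1273.15))
D = 1.448e-07 m^2/s


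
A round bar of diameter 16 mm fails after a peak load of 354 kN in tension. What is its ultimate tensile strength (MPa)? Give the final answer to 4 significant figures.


A0 = pi*(d/2)^2 = pi*(16/2)^2 = 201.062 mm^2
UTS = F_max / A0 = 354*1000 / 201.062
UTS = 1761 MPa


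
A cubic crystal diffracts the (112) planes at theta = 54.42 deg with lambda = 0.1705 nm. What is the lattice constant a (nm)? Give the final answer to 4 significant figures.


d = lambda / (2*sin(theta))
d = 0.1705 / (2*sin(54.42 deg))
d = 0.104819 nm
a = d * sqrt(h^2+k^2+l^2) = 0.104819 * sqrt(6)
a = 0.2568 nm


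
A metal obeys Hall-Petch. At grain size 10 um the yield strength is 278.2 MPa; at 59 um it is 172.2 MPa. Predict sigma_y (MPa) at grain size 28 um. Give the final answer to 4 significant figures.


sigma_y = sigma0 + k / sqrt(d)
1/sqrt(d1) = 1/sqrt(1e-05) = 316.228;  1/sqrt(d2) = 130.189
k = (sigma1 - sigma2) / (1/sqrt(d1) - 1/sqrt(d2)) = (278.2 - 172.2) / (316.228 - 130.189) = 0.569773 MPa*m^0.5
sigma0 = sigma1 - k/sqrt(d1) = 278.2 - 0.569773*316.228 = 98.0218 MPa
sigma_y(d3) = 98.0218 + 0.569773 / sqrt(2.8e-05) = 205.7 MPa


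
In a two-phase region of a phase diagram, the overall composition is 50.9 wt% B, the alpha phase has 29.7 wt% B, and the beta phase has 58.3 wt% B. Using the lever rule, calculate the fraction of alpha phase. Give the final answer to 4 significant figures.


f_alpha = (C_beta - C0) / (C_beta - C_alpha)
f_alpha = (58.3 - 50.9) / (58.3 - 29.7)
f_alpha = 0.2587


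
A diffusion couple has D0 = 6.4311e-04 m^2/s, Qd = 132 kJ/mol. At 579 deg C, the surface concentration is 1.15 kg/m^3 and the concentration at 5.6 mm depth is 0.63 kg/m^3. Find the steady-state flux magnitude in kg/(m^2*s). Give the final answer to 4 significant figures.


Step 1: D = D0 * exp(-Qd/(R*T))
T = 579 + 273.15 = 852.15 K
D = 6.4311e-04 * exp(-132e3 / (8.314 * 852.15)) = 5.20867e-12 m^2/s
Step 2: J = D * (C1 - C2) / dx
J = 5.20867e-12 * (1.15 - 0.63) / 5.6e-03
J = 4.837e-10 kg/(m^2*s)


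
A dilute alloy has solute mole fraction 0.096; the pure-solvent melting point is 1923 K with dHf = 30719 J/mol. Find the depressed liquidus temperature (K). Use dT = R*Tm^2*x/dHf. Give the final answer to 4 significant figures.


dT = R*Tm^2*x / dHf
dT = 8.314 * 1923^2 * 0.096 / 30719
dT = 96.0799 K
T_new = 1923 - 96.0799 = 1827 K


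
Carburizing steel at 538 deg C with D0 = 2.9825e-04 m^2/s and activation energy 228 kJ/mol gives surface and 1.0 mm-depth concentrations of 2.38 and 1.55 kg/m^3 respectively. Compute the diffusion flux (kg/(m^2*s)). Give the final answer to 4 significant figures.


Step 1: D = D0 * exp(-Qd/(R*T))
T = 538 + 273.15 = 811.15 K
D = 2.9825e-04 * exp(-228e3 / (8.314 * 811.15)) = 6.19172e-19 m^2/s
Step 2: J = D * (C1 - C2) / dx
J = 6.19172e-19 * (2.38 - 1.55) / 1e-03
J = 5.139e-16 kg/(m^2*s)


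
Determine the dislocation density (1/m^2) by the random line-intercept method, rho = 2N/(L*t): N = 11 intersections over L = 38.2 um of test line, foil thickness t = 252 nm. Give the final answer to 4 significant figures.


rho = 2N / (L * t)
L = 38.2 um = 3.82e-05 m, t = 252 nm = 2.52e-07 m
rho = 2 * 11 / (3.82e-05 * 2.52e-07)
rho = 2.285e+12 1/m^2


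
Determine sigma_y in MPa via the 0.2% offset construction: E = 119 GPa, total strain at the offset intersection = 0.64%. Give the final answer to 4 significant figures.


Offset strain = 0.002
Elastic strain at yield = total_strain - offset = 6.4e-03 - 0.002 = 4.4e-03
sigma_y = E * elastic_strain = 119000 * 4.4e-03
sigma_y = 523.6 MPa


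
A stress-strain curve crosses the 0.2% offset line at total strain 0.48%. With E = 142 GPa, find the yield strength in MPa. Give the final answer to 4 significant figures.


Offset strain = 0.002
Elastic strain at yield = total_strain - offset = 4.8e-03 - 0.002 = 2.8e-03
sigma_y = E * elastic_strain = 142000 * 2.8e-03
sigma_y = 397.6 MPa


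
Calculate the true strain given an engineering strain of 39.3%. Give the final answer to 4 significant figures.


epsilon_true = ln(1 + epsilon_eng)
epsilon_true = ln(1 + 0.393)
epsilon_true = 0.3315


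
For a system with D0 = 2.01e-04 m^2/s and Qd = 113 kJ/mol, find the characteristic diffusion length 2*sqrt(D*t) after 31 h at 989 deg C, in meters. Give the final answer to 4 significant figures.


Step 1: D = D0 * exp(-Qd/(R*T))
T = 1262.15 K
D = 2.01e-04 * exp(-113e3 / (8.314 * 1262.15)) = 4.23128e-09 m^2/s
Step 2: L = 2*sqrt(D*t)
t = 31 h = 111600 s
L = 2*sqrt(4.23128e-09 * 111600) = 0.04346 m


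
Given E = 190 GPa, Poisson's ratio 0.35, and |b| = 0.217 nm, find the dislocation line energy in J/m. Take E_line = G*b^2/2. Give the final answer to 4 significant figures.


Step 1: G = E / (2*(1+nu))
G = 190 / (2*(1+0.35)) = 70.3704 GPa = 7.03704e+10 Pa
Step 2: E_line = G*b^2/2
b = 0.217 nm = 2.17e-10 m
E_line = 0.5 * 7.03704e+10 * (2.17e-10)^2 = 1.657e-09 J/m


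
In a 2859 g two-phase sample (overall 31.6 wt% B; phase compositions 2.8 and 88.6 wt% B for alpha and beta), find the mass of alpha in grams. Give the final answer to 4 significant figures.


f_alpha = (C_beta - C0) / (C_beta - C_alpha)
f_alpha = (88.6 - 31.6) / (88.6 - 2.8) = 0.664336
m_alpha = f_alpha * m_total = 0.664336 * 2859 = 1899 g


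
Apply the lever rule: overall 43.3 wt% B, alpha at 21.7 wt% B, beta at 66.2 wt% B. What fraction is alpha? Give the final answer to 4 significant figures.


f_alpha = (C_beta - C0) / (C_beta - C_alpha)
f_alpha = (66.2 - 43.3) / (66.2 - 21.7)
f_alpha = 0.5146


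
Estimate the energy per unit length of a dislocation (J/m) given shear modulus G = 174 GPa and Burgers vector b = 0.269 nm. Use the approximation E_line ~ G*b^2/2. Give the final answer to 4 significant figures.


E = G*b^2/2
b = 0.269 nm = 2.69e-10 m
G = 174 GPa = 1.74e+11 Pa
E = 0.5 * 1.74e+11 * (2.69e-10)^2
E = 6.295e-09 J/m


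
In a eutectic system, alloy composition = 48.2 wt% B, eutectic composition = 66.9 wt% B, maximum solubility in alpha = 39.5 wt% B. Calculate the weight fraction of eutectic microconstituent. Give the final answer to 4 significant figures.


f_primary = (C_e - C0) / (C_e - C_alpha_max)
f_primary = (66.9 - 48.2) / (66.9 - 39.5)
f_primary = 0.682482
f_eutectic = 1 - 0.682482 = 0.3175


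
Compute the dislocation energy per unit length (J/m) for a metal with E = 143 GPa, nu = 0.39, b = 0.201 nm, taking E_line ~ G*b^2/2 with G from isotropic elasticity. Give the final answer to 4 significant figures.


Step 1: G = E / (2*(1+nu))
G = 143 / (2*(1+0.39)) = 51.4388 GPa = 5.14388e+10 Pa
Step 2: E_line = G*b^2/2
b = 0.201 nm = 2.01e-10 m
E_line = 0.5 * 5.14388e+10 * (2.01e-10)^2 = 1.039e-09 J/m


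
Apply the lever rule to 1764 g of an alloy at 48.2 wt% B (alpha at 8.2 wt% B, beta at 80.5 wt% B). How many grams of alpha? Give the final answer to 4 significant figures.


f_alpha = (C_beta - C0) / (C_beta - C_alpha)
f_alpha = (80.5 - 48.2) / (80.5 - 8.2) = 0.44675
m_alpha = f_alpha * m_total = 0.44675 * 1764 = 788.1 g


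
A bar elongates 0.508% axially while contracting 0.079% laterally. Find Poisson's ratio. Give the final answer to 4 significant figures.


nu = -epsilon_lat / epsilon_axial
Lateral strain is contraction (negative), so using magnitudes:
nu = 0.079 / 0.508
nu = 0.1555


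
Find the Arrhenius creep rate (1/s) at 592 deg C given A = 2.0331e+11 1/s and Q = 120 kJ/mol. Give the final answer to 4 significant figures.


rate = A * exp(-Q / (R*T))
T = 592 + 273.15 = 865.15 K
rate = 2.0331e+11 * exp(-120e3 / (8.314 * 865.15))
rate = 11550 1/s


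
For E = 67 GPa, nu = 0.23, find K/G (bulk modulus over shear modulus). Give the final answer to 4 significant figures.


G = E / (2*(1+nu))
G = 67 / (2*(1+0.23)) = 27.2358 GPa
K = E / (3*(1-2*nu))
K = 67 / (3*(1-2*0.23)) = 41.358 GPa
K/G = 41.358 / 27.2358 = 1.519


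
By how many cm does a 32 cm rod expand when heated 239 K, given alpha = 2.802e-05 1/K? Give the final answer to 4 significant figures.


dL = L0 * alpha * dT
dL = 32 * 2.802e-05 * 239
dL = 0.2143 cm


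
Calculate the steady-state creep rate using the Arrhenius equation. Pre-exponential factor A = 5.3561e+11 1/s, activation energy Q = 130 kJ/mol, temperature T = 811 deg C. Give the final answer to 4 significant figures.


rate = A * exp(-Q / (R*T))
T = 811 + 273.15 = 1084.15 K
rate = 5.3561e+11 * exp(-130e3 / (8.314 * 1084.15))
rate = 291900 1/s


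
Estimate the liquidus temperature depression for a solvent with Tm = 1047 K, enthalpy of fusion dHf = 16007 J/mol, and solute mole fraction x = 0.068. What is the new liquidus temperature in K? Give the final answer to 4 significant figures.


dT = R*Tm^2*x / dHf
dT = 8.314 * 1047^2 * 0.068 / 16007
dT = 38.7171 K
T_new = 1047 - 38.7171 = 1008 K


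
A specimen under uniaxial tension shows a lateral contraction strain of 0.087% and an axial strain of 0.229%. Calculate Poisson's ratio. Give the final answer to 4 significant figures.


nu = -epsilon_lat / epsilon_axial
Lateral strain is contraction (negative), so using magnitudes:
nu = 0.087 / 0.229
nu = 0.3799


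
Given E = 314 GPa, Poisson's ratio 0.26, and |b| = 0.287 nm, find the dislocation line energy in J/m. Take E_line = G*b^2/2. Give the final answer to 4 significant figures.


Step 1: G = E / (2*(1+nu))
G = 314 / (2*(1+0.26)) = 124.603 GPa = 1.24603e+11 Pa
Step 2: E_line = G*b^2/2
b = 0.287 nm = 2.87e-10 m
E_line = 0.5 * 1.24603e+11 * (2.87e-10)^2 = 5.132e-09 J/m


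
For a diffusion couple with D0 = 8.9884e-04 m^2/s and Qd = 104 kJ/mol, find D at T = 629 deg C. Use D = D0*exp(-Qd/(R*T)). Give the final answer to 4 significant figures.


D = D0 * exp(-Qd / (R*T))
T = 902.15 K
D = 8.9884e-04 * exp(-104e3 / (8.314 * 902.15))
D = 8.548e-10 m^2/s


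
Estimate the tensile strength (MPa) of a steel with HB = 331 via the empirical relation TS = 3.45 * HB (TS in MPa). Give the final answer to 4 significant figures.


TS (MPa) = 3.45 * HB
TS = 3.45 * 331
TS = 1142 MPa


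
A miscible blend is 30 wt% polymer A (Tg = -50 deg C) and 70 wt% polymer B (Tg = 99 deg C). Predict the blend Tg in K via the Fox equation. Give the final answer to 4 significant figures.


1/Tg = w1/Tg1 + w2/Tg2 (in Kelvin)
Tg1 = 223.15 K, Tg2 = 372.15 K
1/Tg = 0.3/223.15 + 0.7/372.15
Tg = 310 K


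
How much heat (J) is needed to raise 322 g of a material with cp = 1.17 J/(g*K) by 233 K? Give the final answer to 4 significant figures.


Q = m * cp * dT
Q = 322 * 1.17 * 233
Q = 87780 J


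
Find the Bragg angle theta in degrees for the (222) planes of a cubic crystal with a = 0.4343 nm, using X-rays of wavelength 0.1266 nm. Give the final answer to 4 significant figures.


d = a / sqrt(h^2+k^2+l^2)
d = 0.4343 / sqrt(12) = 0.125372 nm
lambda = 2*d*sin(theta)  =>  sin(theta) = lambda / (2*d)
sin(theta) = 0.1266 / (2 * 0.125372) = 0.504899
theta = 30.32 deg


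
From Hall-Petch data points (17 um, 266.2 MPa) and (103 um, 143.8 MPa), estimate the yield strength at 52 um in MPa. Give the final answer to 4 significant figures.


sigma_y = sigma0 + k / sqrt(d)
1/sqrt(d1) = 1/sqrt(1.7e-05) = 242.536;  1/sqrt(d2) = 98.5329
k = (sigma1 - sigma2) / (1/sqrt(d1) - 1/sqrt(d2)) = (266.2 - 143.8) / (242.536 - 98.5329) = 0.849984 MPa*m^0.5
sigma0 = sigma1 - k/sqrt(d1) = 266.2 - 0.849984*242.536 = 60.0486 MPa
sigma_y(d3) = 60.0486 + 0.849984 / sqrt(5.2e-05) = 177.9 MPa


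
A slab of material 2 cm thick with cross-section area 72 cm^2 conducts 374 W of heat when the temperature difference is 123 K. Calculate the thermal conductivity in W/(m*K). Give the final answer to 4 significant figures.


k = Q*L / (A*dT)
L = 0.02 m, A = 7.2e-03 m^2
k = 374 * 0.02 / (7.2e-03 * 123)
k = 8.446 W/(m*K)


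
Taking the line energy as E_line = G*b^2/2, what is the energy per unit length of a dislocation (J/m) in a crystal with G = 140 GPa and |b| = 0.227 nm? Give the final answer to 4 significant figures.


E = G*b^2/2
b = 0.227 nm = 2.27e-10 m
G = 140 GPa = 1.4e+11 Pa
E = 0.5 * 1.4e+11 * (2.27e-10)^2
E = 3.607e-09 J/m


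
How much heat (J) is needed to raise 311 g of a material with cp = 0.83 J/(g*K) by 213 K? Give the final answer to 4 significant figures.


Q = m * cp * dT
Q = 311 * 0.83 * 213
Q = 54980 J


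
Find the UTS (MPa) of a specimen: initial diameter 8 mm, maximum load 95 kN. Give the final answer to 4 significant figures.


A0 = pi*(d/2)^2 = pi*(8/2)^2 = 50.2655 mm^2
UTS = F_max / A0 = 95*1000 / 50.2655
UTS = 1890 MPa


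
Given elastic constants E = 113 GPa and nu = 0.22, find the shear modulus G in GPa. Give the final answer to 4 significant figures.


G = E / (2*(1+nu))
G = 113 / (2*(1+0.22))
G = 46.31 GPa


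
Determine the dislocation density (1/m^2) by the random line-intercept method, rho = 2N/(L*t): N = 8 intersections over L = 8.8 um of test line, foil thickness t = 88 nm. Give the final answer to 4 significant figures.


rho = 2N / (L * t)
L = 8.8 um = 8.8e-06 m, t = 88 nm = 8.8e-08 m
rho = 2 * 8 / (8.8e-06 * 8.8e-08)
rho = 2.066e+13 1/m^2


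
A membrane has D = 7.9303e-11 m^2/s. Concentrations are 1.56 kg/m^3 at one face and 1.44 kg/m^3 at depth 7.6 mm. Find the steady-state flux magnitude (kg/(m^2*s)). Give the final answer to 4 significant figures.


J = -D * (dC/dx) = D * (C1 - C2) / dx
J = 7.9303e-11 * (1.56 - 1.44) / 7.6e-03
J = 1.252e-09 kg/(m^2*s)


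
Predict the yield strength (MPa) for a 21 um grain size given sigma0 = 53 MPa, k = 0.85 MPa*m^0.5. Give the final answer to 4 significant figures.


sigma_y = sigma0 + k / sqrt(d)
d = 21 um = 2.1e-05 m
sigma_y = 53 + 0.85 / sqrt(2.1e-05)
sigma_y = 238.5 MPa


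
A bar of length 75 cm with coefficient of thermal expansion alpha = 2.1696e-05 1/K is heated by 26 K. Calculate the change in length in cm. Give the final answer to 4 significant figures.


dL = L0 * alpha * dT
dL = 75 * 2.1696e-05 * 26
dL = 0.04231 cm


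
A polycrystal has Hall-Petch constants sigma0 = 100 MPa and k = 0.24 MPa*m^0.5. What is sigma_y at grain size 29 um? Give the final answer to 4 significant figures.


sigma_y = sigma0 + k / sqrt(d)
d = 29 um = 2.9e-05 m
sigma_y = 100 + 0.24 / sqrt(2.9e-05)
sigma_y = 144.6 MPa


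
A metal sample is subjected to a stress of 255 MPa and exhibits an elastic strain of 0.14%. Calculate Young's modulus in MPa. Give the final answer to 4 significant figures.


E = sigma / epsilon
epsilon = 0.14% = 1.4e-03
E = 255 / 1.4e-03
E = 182100 MPa


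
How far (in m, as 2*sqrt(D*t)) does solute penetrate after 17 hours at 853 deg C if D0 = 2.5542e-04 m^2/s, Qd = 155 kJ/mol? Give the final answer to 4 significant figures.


Step 1: D = D0 * exp(-Qd/(R*T))
T = 1126.15 K
D = 2.5542e-04 * exp(-155e3 / (8.314 * 1126.15)) = 1.65033e-11 m^2/s
Step 2: L = 2*sqrt(D*t)
t = 17 h = 61200 s
L = 2*sqrt(1.65033e-11 * 61200) = 2.01e-03 m


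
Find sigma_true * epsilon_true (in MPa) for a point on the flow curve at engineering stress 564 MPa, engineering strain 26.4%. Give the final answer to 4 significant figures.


sigma_true = sigma_eng * (1 + epsilon_eng)
sigma_true = 564 * (1 + 0.264) = 712.896 MPa
epsilon_true = ln(1 + epsilon_eng)
epsilon_true = ln(1 + 0.264) = 0.234281
sigma_true * epsilon_true = 712.896 * 0.234281 = 167 MPa


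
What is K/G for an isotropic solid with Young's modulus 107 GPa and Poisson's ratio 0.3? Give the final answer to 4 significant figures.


G = E / (2*(1+nu))
G = 107 / (2*(1+0.3)) = 41.1538 GPa
K = E / (3*(1-2*nu))
K = 107 / (3*(1-2*0.3)) = 89.1667 GPa
K/G = 89.1667 / 41.1538 = 2.167


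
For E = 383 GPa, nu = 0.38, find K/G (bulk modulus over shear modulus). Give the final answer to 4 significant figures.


G = E / (2*(1+nu))
G = 383 / (2*(1+0.38)) = 138.768 GPa
K = E / (3*(1-2*nu))
K = 383 / (3*(1-2*0.38)) = 531.944 GPa
K/G = 531.944 / 138.768 = 3.833


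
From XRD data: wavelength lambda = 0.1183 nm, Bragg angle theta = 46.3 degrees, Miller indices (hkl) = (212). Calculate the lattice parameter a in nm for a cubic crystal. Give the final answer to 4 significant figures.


d = lambda / (2*sin(theta))
d = 0.1183 / (2*sin(46.3 deg))
d = 0.0818156 nm
a = d * sqrt(h^2+k^2+l^2) = 0.0818156 * sqrt(9)
a = 0.2454 nm


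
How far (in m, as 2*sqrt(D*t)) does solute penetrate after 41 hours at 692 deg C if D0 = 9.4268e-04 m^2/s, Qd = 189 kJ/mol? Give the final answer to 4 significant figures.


Step 1: D = D0 * exp(-Qd/(R*T))
T = 965.15 K
D = 9.4268e-04 * exp(-189e3 / (8.314 * 965.15)) = 5.56126e-14 m^2/s
Step 2: L = 2*sqrt(D*t)
t = 41 h = 147600 s
L = 2*sqrt(5.56126e-14 * 147600) = 1.812e-04 m


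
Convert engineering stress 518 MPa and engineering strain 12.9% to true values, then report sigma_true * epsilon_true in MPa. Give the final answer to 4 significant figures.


sigma_true = sigma_eng * (1 + epsilon_eng)
sigma_true = 518 * (1 + 0.129) = 584.822 MPa
epsilon_true = ln(1 + epsilon_eng)
epsilon_true = ln(1 + 0.129) = 0.121332
sigma_true * epsilon_true = 584.822 * 0.121332 = 70.96 MPa


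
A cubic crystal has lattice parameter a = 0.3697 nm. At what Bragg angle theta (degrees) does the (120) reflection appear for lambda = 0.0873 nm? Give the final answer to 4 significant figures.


d = a / sqrt(h^2+k^2+l^2)
d = 0.3697 / sqrt(5) = 0.165335 nm
lambda = 2*d*sin(theta)  =>  sin(theta) = lambda / (2*d)
sin(theta) = 0.0873 / (2 * 0.165335) = 0.26401
theta = 15.31 deg


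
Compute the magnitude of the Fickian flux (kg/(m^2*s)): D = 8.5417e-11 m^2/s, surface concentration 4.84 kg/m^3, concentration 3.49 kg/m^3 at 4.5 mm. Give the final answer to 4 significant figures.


J = -D * (dC/dx) = D * (C1 - C2) / dx
J = 8.5417e-11 * (4.84 - 3.49) / 4.5e-03
J = 2.563e-08 kg/(m^2*s)


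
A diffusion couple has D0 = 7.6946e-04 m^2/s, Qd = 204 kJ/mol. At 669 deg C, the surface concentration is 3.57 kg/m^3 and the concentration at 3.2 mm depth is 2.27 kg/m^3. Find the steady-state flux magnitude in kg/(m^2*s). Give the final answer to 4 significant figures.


Step 1: D = D0 * exp(-Qd/(R*T))
T = 669 + 273.15 = 942.15 K
D = 7.6946e-04 * exp(-204e3 / (8.314 * 942.15)) = 3.76373e-15 m^2/s
Step 2: J = D * (C1 - C2) / dx
J = 3.76373e-15 * (3.57 - 2.27) / 3.2e-03
J = 1.529e-12 kg/(m^2*s)


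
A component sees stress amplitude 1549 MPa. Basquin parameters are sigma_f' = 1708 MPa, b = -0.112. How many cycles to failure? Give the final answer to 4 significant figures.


sigma_a = sigma_f' * (2*Nf)^b
2*Nf = (sigma_a / sigma_f')^(1/b)
2*Nf = (1549 / 1708)^(1/-0.112)
2*Nf = 2.39275
Nf = 1.196 cycles


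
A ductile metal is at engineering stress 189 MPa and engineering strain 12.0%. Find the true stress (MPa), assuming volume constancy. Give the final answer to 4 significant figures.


sigma_true = sigma_eng * (1 + epsilon_eng)
sigma_true = 189 * (1 + 0.12)
sigma_true = 211.7 MPa


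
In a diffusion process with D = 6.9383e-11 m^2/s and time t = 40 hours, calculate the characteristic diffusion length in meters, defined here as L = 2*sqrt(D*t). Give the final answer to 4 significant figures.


t = 40 hr = 144000 s
Diffusion length = 2*sqrt(D*t)
= 2*sqrt(6.9383e-11 * 144000)
= 6.322e-03 m


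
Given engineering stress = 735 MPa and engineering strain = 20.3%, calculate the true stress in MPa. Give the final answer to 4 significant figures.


sigma_true = sigma_eng * (1 + epsilon_eng)
sigma_true = 735 * (1 + 0.203)
sigma_true = 884.2 MPa


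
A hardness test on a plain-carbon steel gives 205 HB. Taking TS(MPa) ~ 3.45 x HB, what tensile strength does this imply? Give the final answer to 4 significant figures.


TS (MPa) = 3.45 * HB
TS = 3.45 * 205
TS = 707.3 MPa


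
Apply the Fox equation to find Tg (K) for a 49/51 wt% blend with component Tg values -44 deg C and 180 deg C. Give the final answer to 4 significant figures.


1/Tg = w1/Tg1 + w2/Tg2 (in Kelvin)
Tg1 = 229.15 K, Tg2 = 453.15 K
1/Tg = 0.49/229.15 + 0.51/453.15
Tg = 306.4 K


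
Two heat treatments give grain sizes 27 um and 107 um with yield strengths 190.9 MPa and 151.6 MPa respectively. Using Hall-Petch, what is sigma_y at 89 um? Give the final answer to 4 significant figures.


sigma_y = sigma0 + k / sqrt(d)
1/sqrt(d1) = 1/sqrt(2.7e-05) = 192.45;  1/sqrt(d2) = 96.6736
k = (sigma1 - sigma2) / (1/sqrt(d1) - 1/sqrt(d2)) = (190.9 - 151.6) / (192.45 - 96.6736) = 0.410331 MPa*m^0.5
sigma0 = sigma1 - k/sqrt(d1) = 190.9 - 0.410331*192.45 = 111.932 MPa
sigma_y(d3) = 111.932 + 0.410331 / sqrt(8.9e-05) = 155.4 MPa


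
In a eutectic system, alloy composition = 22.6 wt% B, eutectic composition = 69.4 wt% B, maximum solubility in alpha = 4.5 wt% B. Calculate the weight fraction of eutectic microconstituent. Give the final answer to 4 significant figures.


f_primary = (C_e - C0) / (C_e - C_alpha_max)
f_primary = (69.4 - 22.6) / (69.4 - 4.5)
f_primary = 0.721109
f_eutectic = 1 - 0.721109 = 0.2789


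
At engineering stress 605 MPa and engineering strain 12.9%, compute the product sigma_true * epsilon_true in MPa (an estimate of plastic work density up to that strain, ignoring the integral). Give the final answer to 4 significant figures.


sigma_true = sigma_eng * (1 + epsilon_eng)
sigma_true = 605 * (1 + 0.129) = 683.045 MPa
epsilon_true = ln(1 + epsilon_eng)
epsilon_true = ln(1 + 0.129) = 0.121332
sigma_true * epsilon_true = 683.045 * 0.121332 = 82.88 MPa


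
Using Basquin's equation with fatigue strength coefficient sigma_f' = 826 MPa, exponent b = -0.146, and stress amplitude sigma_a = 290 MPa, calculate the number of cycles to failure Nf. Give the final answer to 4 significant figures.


sigma_a = sigma_f' * (2*Nf)^b
2*Nf = (sigma_a / sigma_f')^(1/b)
2*Nf = (290 / 826)^(1/-0.146)
2*Nf = 1298.9
Nf = 649.4 cycles


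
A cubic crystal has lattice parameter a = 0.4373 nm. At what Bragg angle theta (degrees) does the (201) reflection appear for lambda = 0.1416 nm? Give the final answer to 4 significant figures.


d = a / sqrt(h^2+k^2+l^2)
d = 0.4373 / sqrt(5) = 0.195567 nm
lambda = 2*d*sin(theta)  =>  sin(theta) = lambda / (2*d)
sin(theta) = 0.1416 / (2 * 0.195567) = 0.362025
theta = 21.22 deg


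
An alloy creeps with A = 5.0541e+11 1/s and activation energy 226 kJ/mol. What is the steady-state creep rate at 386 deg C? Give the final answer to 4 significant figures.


rate = A * exp(-Q / (R*T))
T = 386 + 273.15 = 659.15 K
rate = 5.0541e+11 * exp(-226e3 / (8.314 * 659.15))
rate = 6.216e-07 1/s


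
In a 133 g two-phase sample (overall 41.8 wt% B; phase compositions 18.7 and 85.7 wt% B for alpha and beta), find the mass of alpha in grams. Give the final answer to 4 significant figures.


f_alpha = (C_beta - C0) / (C_beta - C_alpha)
f_alpha = (85.7 - 41.8) / (85.7 - 18.7) = 0.655224
m_alpha = f_alpha * m_total = 0.655224 * 133 = 87.14 g


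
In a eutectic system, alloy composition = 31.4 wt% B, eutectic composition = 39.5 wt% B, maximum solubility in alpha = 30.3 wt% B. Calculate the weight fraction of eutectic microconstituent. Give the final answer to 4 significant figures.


f_primary = (C_e - C0) / (C_e - C_alpha_max)
f_primary = (39.5 - 31.4) / (39.5 - 30.3)
f_primary = 0.880435
f_eutectic = 1 - 0.880435 = 0.1196


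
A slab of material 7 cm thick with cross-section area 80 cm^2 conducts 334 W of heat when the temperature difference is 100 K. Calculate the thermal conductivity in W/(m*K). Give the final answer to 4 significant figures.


k = Q*L / (A*dT)
L = 0.07 m, A = 8e-03 m^2
k = 334 * 0.07 / (8e-03 * 100)
k = 29.23 W/(m*K)


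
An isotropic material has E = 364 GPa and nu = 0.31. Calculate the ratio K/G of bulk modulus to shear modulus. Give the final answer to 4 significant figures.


G = E / (2*(1+nu))
G = 364 / (2*(1+0.31)) = 138.931 GPa
K = E / (3*(1-2*nu))
K = 364 / (3*(1-2*0.31)) = 319.298 GPa
K/G = 319.298 / 138.931 = 2.298


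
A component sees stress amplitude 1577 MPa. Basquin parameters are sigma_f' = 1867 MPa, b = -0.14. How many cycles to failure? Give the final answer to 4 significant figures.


sigma_a = sigma_f' * (2*Nf)^b
2*Nf = (sigma_a / sigma_f')^(1/b)
2*Nf = (1577 / 1867)^(1/-0.14)
2*Nf = 3.33935
Nf = 1.67 cycles


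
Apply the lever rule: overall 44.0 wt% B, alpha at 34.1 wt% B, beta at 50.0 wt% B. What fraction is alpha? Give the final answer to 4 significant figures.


f_alpha = (C_beta - C0) / (C_beta - C_alpha)
f_alpha = (50.0 - 44.0) / (50.0 - 34.1)
f_alpha = 0.3774


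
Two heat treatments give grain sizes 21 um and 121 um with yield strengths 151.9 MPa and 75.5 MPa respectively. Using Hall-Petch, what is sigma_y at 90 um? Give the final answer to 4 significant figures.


sigma_y = sigma0 + k / sqrt(d)
1/sqrt(d1) = 1/sqrt(2.1e-05) = 218.218;  1/sqrt(d2) = 90.9091
k = (sigma1 - sigma2) / (1/sqrt(d1) - 1/sqrt(d2)) = (151.9 - 75.5) / (218.218 - 90.9091) = 0.600116 MPa*m^0.5
sigma0 = sigma1 - k/sqrt(d1) = 151.9 - 0.600116*218.218 = 20.944 MPa
sigma_y(d3) = 20.944 + 0.600116 / sqrt(9e-05) = 84.2 MPa


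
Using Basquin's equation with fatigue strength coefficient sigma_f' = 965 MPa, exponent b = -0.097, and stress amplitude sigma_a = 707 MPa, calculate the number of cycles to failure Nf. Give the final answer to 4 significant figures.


sigma_a = sigma_f' * (2*Nf)^b
2*Nf = (sigma_a / sigma_f')^(1/b)
2*Nf = (707 / 965)^(1/-0.097)
2*Nf = 24.7096
Nf = 12.35 cycles


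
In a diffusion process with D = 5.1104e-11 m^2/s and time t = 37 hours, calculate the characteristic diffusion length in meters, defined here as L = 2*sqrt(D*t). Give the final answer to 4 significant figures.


t = 37 hr = 133200 s
Diffusion length = 2*sqrt(D*t)
= 2*sqrt(5.1104e-11 * 133200)
= 5.218e-03 m


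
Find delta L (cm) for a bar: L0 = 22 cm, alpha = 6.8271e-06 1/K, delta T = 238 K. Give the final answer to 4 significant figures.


dL = L0 * alpha * dT
dL = 22 * 6.8271e-06 * 238
dL = 0.03575 cm


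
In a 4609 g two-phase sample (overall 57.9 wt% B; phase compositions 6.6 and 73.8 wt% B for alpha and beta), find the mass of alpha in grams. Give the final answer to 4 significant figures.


f_alpha = (C_beta - C0) / (C_beta - C_alpha)
f_alpha = (73.8 - 57.9) / (73.8 - 6.6) = 0.236607
m_alpha = f_alpha * m_total = 0.236607 * 4609 = 1091 g


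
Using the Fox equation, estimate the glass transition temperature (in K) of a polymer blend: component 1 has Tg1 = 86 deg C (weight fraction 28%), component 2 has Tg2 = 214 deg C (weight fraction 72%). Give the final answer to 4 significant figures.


1/Tg = w1/Tg1 + w2/Tg2 (in Kelvin)
Tg1 = 359.15 K, Tg2 = 487.15 K
1/Tg = 0.28/359.15 + 0.72/487.15
Tg = 442.9 K


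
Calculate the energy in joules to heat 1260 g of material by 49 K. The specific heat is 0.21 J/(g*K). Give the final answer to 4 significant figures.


Q = m * cp * dT
Q = 1260 * 0.21 * 49
Q = 12970 J


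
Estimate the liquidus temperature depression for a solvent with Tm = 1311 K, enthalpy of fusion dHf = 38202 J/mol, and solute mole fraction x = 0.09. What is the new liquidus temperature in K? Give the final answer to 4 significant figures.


dT = R*Tm^2*x / dHf
dT = 8.314 * 1311^2 * 0.09 / 38202
dT = 33.6645 K
T_new = 1311 - 33.6645 = 1277 K


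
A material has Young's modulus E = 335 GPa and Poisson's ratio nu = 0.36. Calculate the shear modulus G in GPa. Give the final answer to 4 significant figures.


G = E / (2*(1+nu))
G = 335 / (2*(1+0.36))
G = 123.2 GPa


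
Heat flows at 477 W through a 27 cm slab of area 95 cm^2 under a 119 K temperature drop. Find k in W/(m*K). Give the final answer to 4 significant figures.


k = Q*L / (A*dT)
L = 0.27 m, A = 9.5e-03 m^2
k = 477 * 0.27 / (9.5e-03 * 119)
k = 113.9 W/(m*K)


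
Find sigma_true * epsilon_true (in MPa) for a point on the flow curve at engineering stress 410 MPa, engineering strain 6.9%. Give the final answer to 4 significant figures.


sigma_true = sigma_eng * (1 + epsilon_eng)
sigma_true = 410 * (1 + 0.069) = 438.29 MPa
epsilon_true = ln(1 + epsilon_eng)
epsilon_true = ln(1 + 0.069) = 0.0667236
sigma_true * epsilon_true = 438.29 * 0.0667236 = 29.24 MPa


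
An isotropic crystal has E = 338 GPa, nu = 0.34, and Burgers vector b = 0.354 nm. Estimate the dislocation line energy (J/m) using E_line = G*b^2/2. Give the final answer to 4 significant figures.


Step 1: G = E / (2*(1+nu))
G = 338 / (2*(1+0.34)) = 126.119 GPa = 1.26119e+11 Pa
Step 2: E_line = G*b^2/2
b = 0.354 nm = 3.54e-10 m
E_line = 0.5 * 1.26119e+11 * (3.54e-10)^2 = 7.902e-09 J/m


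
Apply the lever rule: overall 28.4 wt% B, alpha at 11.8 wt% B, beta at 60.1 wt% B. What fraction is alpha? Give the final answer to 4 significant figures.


f_alpha = (C_beta - C0) / (C_beta - C_alpha)
f_alpha = (60.1 - 28.4) / (60.1 - 11.8)
f_alpha = 0.6563


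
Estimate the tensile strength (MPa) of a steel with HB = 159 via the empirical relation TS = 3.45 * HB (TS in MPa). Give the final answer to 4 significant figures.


TS (MPa) = 3.45 * HB
TS = 3.45 * 159
TS = 548.6 MPa


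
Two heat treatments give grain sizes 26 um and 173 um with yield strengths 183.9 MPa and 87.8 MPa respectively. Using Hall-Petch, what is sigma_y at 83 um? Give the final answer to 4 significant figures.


sigma_y = sigma0 + k / sqrt(d)
1/sqrt(d1) = 1/sqrt(2.6e-05) = 196.116;  1/sqrt(d2) = 76.0286
k = (sigma1 - sigma2) / (1/sqrt(d1) - 1/sqrt(d2)) = (183.9 - 87.8) / (196.116 - 76.0286) = 0.80025 MPa*m^0.5
sigma0 = sigma1 - k/sqrt(d1) = 183.9 - 0.80025*196.116 = 26.9582 MPa
sigma_y(d3) = 26.9582 + 0.80025 / sqrt(8.3e-05) = 114.8 MPa


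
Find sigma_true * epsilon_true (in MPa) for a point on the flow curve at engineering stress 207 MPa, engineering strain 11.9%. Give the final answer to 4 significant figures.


sigma_true = sigma_eng * (1 + epsilon_eng)
sigma_true = 207 * (1 + 0.119) = 231.633 MPa
epsilon_true = ln(1 + epsilon_eng)
epsilon_true = ln(1 + 0.119) = 0.112435
sigma_true * epsilon_true = 231.633 * 0.112435 = 26.04 MPa


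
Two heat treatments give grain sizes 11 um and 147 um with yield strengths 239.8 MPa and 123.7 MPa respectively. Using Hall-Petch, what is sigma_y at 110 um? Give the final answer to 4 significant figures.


sigma_y = sigma0 + k / sqrt(d)
1/sqrt(d1) = 1/sqrt(1.1e-05) = 301.511;  1/sqrt(d2) = 82.4786
k = (sigma1 - sigma2) / (1/sqrt(d1) - 1/sqrt(d2)) = (239.8 - 123.7) / (301.511 - 82.4786) = 0.530058 MPa*m^0.5
sigma0 = sigma1 - k/sqrt(d1) = 239.8 - 0.530058*301.511 = 79.9816 MPa
sigma_y(d3) = 79.9816 + 0.530058 / sqrt(1.1e-04) = 130.5 MPa


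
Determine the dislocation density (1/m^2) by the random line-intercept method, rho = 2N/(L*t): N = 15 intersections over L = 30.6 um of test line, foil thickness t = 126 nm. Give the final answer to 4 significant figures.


rho = 2N / (L * t)
L = 30.6 um = 3.06e-05 m, t = 126 nm = 1.26e-07 m
rho = 2 * 15 / (3.06e-05 * 1.26e-07)
rho = 7.781e+12 1/m^2


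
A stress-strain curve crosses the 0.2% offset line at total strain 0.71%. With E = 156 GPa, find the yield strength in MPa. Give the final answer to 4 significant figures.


Offset strain = 0.002
Elastic strain at yield = total_strain - offset = 7.1e-03 - 0.002 = 5.1e-03
sigma_y = E * elastic_strain = 156000 * 5.1e-03
sigma_y = 795.6 MPa


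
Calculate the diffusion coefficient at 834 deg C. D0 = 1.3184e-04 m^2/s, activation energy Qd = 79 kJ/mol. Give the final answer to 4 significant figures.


D = D0 * exp(-Qd / (R*T))
T = 1107.15 K
D = 1.3184e-04 * exp(-79e3 / (8.314 * 1107.15))
D = 2.47e-08 m^2/s


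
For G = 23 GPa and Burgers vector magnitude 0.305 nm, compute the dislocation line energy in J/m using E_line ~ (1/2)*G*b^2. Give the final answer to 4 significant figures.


E = G*b^2/2
b = 0.305 nm = 3.05e-10 m
G = 23 GPa = 2.3e+10 Pa
E = 0.5 * 2.3e+10 * (3.05e-10)^2
E = 1.07e-09 J/m


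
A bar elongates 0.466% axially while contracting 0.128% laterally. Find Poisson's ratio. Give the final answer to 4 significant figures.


nu = -epsilon_lat / epsilon_axial
Lateral strain is contraction (negative), so using magnitudes:
nu = 0.128 / 0.466
nu = 0.2747


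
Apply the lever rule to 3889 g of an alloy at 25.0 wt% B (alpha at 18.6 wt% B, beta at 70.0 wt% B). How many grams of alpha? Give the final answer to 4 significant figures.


f_alpha = (C_beta - C0) / (C_beta - C_alpha)
f_alpha = (70.0 - 25.0) / (70.0 - 18.6) = 0.875486
m_alpha = f_alpha * m_total = 0.875486 * 3889 = 3405 g


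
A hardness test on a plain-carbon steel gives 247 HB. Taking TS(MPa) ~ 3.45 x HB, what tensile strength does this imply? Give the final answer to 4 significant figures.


TS (MPa) = 3.45 * HB
TS = 3.45 * 247
TS = 852.2 MPa


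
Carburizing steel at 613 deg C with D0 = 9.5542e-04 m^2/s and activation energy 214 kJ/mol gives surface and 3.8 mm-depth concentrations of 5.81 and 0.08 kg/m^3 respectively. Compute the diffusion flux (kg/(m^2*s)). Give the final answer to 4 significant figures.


Step 1: D = D0 * exp(-Qd/(R*T))
T = 613 + 273.15 = 886.15 K
D = 9.5542e-04 * exp(-214e3 / (8.314 * 886.15)) = 2.31943e-16 m^2/s
Step 2: J = D * (C1 - C2) / dx
J = 2.31943e-16 * (5.81 - 0.08) / 3.8e-03
J = 3.497e-13 kg/(m^2*s)


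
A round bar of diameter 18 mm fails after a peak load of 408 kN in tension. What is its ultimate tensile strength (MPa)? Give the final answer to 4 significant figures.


A0 = pi*(d/2)^2 = pi*(18/2)^2 = 254.469 mm^2
UTS = F_max / A0 = 408*1000 / 254.469
UTS = 1603 MPa


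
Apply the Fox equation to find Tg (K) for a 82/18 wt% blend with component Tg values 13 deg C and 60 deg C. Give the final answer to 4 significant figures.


1/Tg = w1/Tg1 + w2/Tg2 (in Kelvin)
Tg1 = 286.15 K, Tg2 = 333.15 K
1/Tg = 0.82/286.15 + 0.18/333.15
Tg = 293.6 K


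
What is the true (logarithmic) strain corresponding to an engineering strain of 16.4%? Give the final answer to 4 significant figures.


epsilon_true = ln(1 + epsilon_eng)
epsilon_true = ln(1 + 0.164)
epsilon_true = 0.1519


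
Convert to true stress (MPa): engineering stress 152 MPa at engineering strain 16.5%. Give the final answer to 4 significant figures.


sigma_true = sigma_eng * (1 + epsilon_eng)
sigma_true = 152 * (1 + 0.165)
sigma_true = 177.1 MPa


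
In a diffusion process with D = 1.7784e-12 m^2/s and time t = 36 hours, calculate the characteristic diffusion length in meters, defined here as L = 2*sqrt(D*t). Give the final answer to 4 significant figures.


t = 36 hr = 129600 s
Diffusion length = 2*sqrt(D*t)
= 2*sqrt(1.7784e-12 * 129600)
= 9.602e-04 m


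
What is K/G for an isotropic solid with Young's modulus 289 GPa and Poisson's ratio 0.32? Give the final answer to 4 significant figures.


G = E / (2*(1+nu))
G = 289 / (2*(1+0.32)) = 109.47 GPa
K = E / (3*(1-2*nu))
K = 289 / (3*(1-2*0.32)) = 267.593 GPa
K/G = 267.593 / 109.47 = 2.444


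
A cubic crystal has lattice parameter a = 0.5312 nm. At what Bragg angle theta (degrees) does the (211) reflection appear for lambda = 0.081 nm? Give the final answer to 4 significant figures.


d = a / sqrt(h^2+k^2+l^2)
d = 0.5312 / sqrt(6) = 0.216861 nm
lambda = 2*d*sin(theta)  =>  sin(theta) = lambda / (2*d)
sin(theta) = 0.081 / (2 * 0.216861) = 0.186755
theta = 10.76 deg


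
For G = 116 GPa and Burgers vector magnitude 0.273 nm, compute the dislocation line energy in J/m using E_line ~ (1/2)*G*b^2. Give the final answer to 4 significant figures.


E = G*b^2/2
b = 0.273 nm = 2.73e-10 m
G = 116 GPa = 1.16e+11 Pa
E = 0.5 * 1.16e+11 * (2.73e-10)^2
E = 4.323e-09 J/m


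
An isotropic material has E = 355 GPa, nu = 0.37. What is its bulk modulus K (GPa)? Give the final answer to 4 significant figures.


K = E / (3*(1-2*nu))
K = 355 / (3*(1-2*0.37))
K = 455.1 GPa


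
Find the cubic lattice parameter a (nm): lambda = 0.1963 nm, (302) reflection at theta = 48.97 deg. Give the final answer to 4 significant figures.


d = lambda / (2*sin(theta))
d = 0.1963 / (2*sin(48.97 deg))
d = 0.130109 nm
a = d * sqrt(h^2+k^2+l^2) = 0.130109 * sqrt(13)
a = 0.4691 nm


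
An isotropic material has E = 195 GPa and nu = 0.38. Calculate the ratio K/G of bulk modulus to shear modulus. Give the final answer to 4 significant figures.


G = E / (2*(1+nu))
G = 195 / (2*(1+0.38)) = 70.6522 GPa
K = E / (3*(1-2*nu))
K = 195 / (3*(1-2*0.38)) = 270.833 GPa
K/G = 270.833 / 70.6522 = 3.833


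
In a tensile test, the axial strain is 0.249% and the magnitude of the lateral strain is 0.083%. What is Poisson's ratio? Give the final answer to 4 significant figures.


nu = -epsilon_lat / epsilon_axial
Lateral strain is contraction (negative), so using magnitudes:
nu = 0.083 / 0.249
nu = 0.3333


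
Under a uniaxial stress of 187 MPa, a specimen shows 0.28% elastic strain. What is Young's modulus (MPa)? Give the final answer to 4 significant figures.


E = sigma / epsilon
epsilon = 0.28% = 2.8e-03
E = 187 / 2.8e-03
E = 66790 MPa


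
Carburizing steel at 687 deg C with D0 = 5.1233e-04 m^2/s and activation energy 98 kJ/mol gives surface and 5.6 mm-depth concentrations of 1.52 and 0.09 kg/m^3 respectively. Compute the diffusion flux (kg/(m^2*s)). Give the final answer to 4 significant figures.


Step 1: D = D0 * exp(-Qd/(R*T))
T = 687 + 273.15 = 960.15 K
D = 5.1233e-04 * exp(-98e3 / (8.314 * 960.15)) = 2.38728e-09 m^2/s
Step 2: J = D * (C1 - C2) / dx
J = 2.38728e-09 * (1.52 - 0.09) / 5.6e-03
J = 6.096e-07 kg/(m^2*s)


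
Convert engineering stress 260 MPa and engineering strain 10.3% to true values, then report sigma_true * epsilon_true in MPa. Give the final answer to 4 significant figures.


sigma_true = sigma_eng * (1 + epsilon_eng)
sigma_true = 260 * (1 + 0.103) = 286.78 MPa
epsilon_true = ln(1 + epsilon_eng)
epsilon_true = ln(1 + 0.103) = 0.0980337
sigma_true * epsilon_true = 286.78 * 0.0980337 = 28.11 MPa
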